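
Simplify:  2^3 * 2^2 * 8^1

2^8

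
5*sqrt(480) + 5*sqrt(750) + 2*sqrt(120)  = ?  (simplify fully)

49*sqrt(30)

5*sqrt(480) = 20*sqrt(30); 5*sqrt(750) = 25*sqrt(30); 2*sqrt(120) = 4*sqrt(30)
Combine: (20 + 25 + 4)·sqrt(30) = 49*sqrt(30)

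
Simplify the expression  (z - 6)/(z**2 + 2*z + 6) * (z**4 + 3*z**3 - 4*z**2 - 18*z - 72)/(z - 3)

Factor: z**4 + 3*z**3 - 4*z**2 - 18*z - 72 = (z - 3)*(z + 4)*(z**2 + 2*z + 6)
Cancel the common factors (z**2 + 2*z + 6), (z - 3).

z**2 - 2*z - 24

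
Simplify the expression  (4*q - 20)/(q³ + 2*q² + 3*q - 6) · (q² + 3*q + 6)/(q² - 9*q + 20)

4/(q² - 5*q + 4)

Factor: 4*q - 20 = 4·(q - 5);  q³ + 2*q² + 3*q - 6 = (q - 1)·(q² + 3*q + 6);  q² - 9*q + 20 = (q - 5)·(q - 4)
Cancel the common factors (q² + 3*q + 6), (q - 5).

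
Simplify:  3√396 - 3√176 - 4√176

-10*√11

3√396 = 18*√11; 3√176 = 12*√11; 4√176 = 16*√11
Combine: (18 - 12 - 16)·√11 = -10*√11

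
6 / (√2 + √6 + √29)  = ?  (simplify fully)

(-50*√6 - 66*√2 + 8*√87 + 42*√29)/131

Group as (√6 + √29) + √2; multiply by (√6 + √29) - √2, then rationalise the remaining surd.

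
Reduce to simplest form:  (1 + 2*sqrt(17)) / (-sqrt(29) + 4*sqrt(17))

Multiply numerator and denominator by sqrt(29) + 4*sqrt(17).
Denominator becomes 243; numerator becomes sqrt(29) + 4*sqrt(17) + 2*sqrt(493) + 136.

(sqrt(29) + 4*sqrt(17) + 2*sqrt(493) + 136)/243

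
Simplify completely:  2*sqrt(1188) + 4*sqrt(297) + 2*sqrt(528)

32*sqrt(33)

2*sqrt(1188) = 12*sqrt(33); 4*sqrt(297) = 12*sqrt(33); 2*sqrt(528) = 8*sqrt(33)
Combine: (12 + 12 + 8)·sqrt(33) = 32*sqrt(33)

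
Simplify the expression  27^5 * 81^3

3^27

27^5 = 3^15; 81^3 = 3^12
Combine exponents: 3^27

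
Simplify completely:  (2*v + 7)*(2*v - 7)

Difference of squares with P = 2*v, Q = 7.

4*v^2 - 49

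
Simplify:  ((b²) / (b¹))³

Inside the bracket: b¹
Raise to the power 3: b³

b³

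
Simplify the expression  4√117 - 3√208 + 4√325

4√117 = 12*√13; 3√208 = 12*√13; 4√325 = 20*√13
Combine: (12 - 12 + 20)·√13 = 20*√13

20*√13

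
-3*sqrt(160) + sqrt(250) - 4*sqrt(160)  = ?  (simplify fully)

-23*sqrt(10)

3*sqrt(160) = 12*sqrt(10); sqrt(250) = 5*sqrt(10); 4*sqrt(160) = 16*sqrt(10)
Combine: (-12 + 5 - 16)·sqrt(10) = -23*sqrt(10)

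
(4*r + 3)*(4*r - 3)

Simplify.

Product of conjugates: (P+Q)(P-Q) = P^2 - Q^2.

16*r^2 - 9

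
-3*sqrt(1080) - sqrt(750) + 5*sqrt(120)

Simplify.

-13*sqrt(30)

3*sqrt(1080) = 18*sqrt(30); sqrt(750) = 5*sqrt(30); 5*sqrt(120) = 10*sqrt(30)
Combine: (-18 - 5 + 10)·sqrt(30) = -13*sqrt(30)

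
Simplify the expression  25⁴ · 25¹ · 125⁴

5^22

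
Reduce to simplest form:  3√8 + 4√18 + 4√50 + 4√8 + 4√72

3√8 = 6*√2; 4√18 = 12*√2; 4√50 = 20*√2; 4√8 = 8*√2; 4√72 = 24*√2
Combine: (6 + 12 + 20 + 8 + 24)·√2 = 70*√2

70*√2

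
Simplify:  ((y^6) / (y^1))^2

Inside the bracket: y^5
Raise to the power 2: y^10

y^10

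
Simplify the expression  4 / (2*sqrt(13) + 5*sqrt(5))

Multiply numerator and denominator by -5*sqrt(5) + 2*sqrt(13).
Denominator becomes -73; numerator becomes -20*sqrt(5) + 8*sqrt(13).

(-8*sqrt(13) + 20*sqrt(5))/73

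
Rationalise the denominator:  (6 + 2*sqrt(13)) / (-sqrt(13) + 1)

(-8 - 2*sqrt(13))/3

Multiply numerator and denominator by 1 + sqrt(13).
Denominator becomes -12; numerator becomes 8*sqrt(13) + 32.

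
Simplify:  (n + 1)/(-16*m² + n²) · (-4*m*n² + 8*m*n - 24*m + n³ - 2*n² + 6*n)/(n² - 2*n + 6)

Factor: -16*m² + n² = (-4*m + n)·(4*m + n);  -4*m*n² + 8*m*n - 24*m + n³ - 2*n² + 6*n = (n² - 2*n + 6)·(-4*m + n)
Cancel the common factors (n² - 2*n + 6), (-4*m + n).

(n + 1)/(4*m + n)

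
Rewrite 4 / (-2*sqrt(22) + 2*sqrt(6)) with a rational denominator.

(-sqrt(22) - sqrt(6))/8

Multiply numerator and denominator by 2*sqrt(6) + 2*sqrt(22).
Denominator becomes -64; numerator becomes 8*sqrt(6) + 8*sqrt(22).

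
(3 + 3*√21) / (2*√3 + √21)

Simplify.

(-6*√7 - 2*√3 + √21 + 21)/3

Multiply numerator and denominator by -2*√3 + √21.
Denominator becomes 9; numerator becomes -18*√7 - 6*√3 + 3*√21 + 63.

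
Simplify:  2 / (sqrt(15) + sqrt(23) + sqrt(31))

(-4*sqrt(10695) + 14*sqrt(31) + 46*sqrt(23) + 78*sqrt(15))/1331

Group as (sqrt(23) + sqrt(31)) + sqrt(15); multiply by (sqrt(23) + sqrt(31)) - sqrt(15), then rationalise the remaining surd.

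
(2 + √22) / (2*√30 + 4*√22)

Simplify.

Multiply numerator and denominator by -2*√30 + 4*√22.
Denominator becomes 232; numerator becomes -4*√165 - 4*√30 + 8*√22 + 88.

(-√165 - √30 + 2*√22 + 22)/58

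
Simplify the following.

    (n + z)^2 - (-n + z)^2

Binomially expand both and collect terms in z, n.

4*n*z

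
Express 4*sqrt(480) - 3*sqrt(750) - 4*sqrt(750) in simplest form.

-19*sqrt(30)

4*sqrt(480) = 16*sqrt(30); 3*sqrt(750) = 15*sqrt(30); 4*sqrt(750) = 20*sqrt(30)
Combine: (16 - 15 - 20)·sqrt(30) = -19*sqrt(30)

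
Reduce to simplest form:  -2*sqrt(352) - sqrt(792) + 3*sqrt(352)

-2*sqrt(22)

2*sqrt(352) = 8*sqrt(22); sqrt(792) = 6*sqrt(22); 3*sqrt(352) = 12*sqrt(22)
Combine: (-8 - 6 + 12)·sqrt(22) = -2*sqrt(22)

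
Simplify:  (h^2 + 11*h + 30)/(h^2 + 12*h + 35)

Factor: h^2 + 11*h + 30 = (h + 6)*(h + 5);  h^2 + 12*h + 35 = (h + 7)*(h + 5)
Cancel the common factor (h + 5).

(h + 6)/(h + 7)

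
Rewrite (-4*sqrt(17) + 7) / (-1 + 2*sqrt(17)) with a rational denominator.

(-129 + 10*sqrt(17))/67

Multiply numerator and denominator by -2*sqrt(17) - 1.
Denominator becomes -67; numerator becomes -10*sqrt(17) + 129.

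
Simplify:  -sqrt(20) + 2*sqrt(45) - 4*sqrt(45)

sqrt(20) = 2*sqrt(5); 2*sqrt(45) = 6*sqrt(5); 4*sqrt(45) = 12*sqrt(5)
Combine: (-2 + 6 - 12)·sqrt(5) = -8*sqrt(5)

-8*sqrt(5)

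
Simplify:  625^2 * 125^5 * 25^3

5^29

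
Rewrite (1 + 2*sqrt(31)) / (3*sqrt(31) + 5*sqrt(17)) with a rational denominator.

Multiply numerator and denominator by -5*sqrt(17) + 3*sqrt(31).
Denominator becomes -146; numerator becomes -10*sqrt(527) - 5*sqrt(17) + 3*sqrt(31) + 186.

(-186 - 3*sqrt(31) + 5*sqrt(17) + 10*sqrt(527))/146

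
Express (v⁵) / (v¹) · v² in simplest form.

Quotient: v⁴
Multiply by v²: add exponents.

v⁶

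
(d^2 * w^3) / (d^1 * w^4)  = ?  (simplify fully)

d/w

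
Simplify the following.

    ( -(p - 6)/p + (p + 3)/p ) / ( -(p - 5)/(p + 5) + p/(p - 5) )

(9*p^2 - 225)/(15*p^2 - 25*p)

Numerator: -(p - 6)/p + (p + 3)/p = 9/p
Denominator: -(p - 5)/(p + 5) + p/(p - 5) = (15*p - 25)/(p^2 - 25)
Divide: (9/p) · ((p^2 - 25)/(15*p - 25)) = (9*p^2 - 225)/(15*p^2 - 25*p)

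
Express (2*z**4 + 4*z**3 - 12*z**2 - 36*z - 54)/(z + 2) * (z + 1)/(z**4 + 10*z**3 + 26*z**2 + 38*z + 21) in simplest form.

Factor: 2*z**4 + 4*z**3 - 12*z**2 - 36*z - 54 = 2*(z**2 + 2*z + 3)*(z + 3)*(z - 3);  z**4 + 10*z**3 + 26*z**2 + 38*z + 21 = (z + 7)*(z**2 + 2*z + 3)*(z + 1)
Cancel the common factors (z**2 + 2*z + 3), (z + 1).

(2*z**2 - 18)/(z**2 + 9*z + 14)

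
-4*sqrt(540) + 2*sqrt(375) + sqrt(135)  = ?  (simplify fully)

4*sqrt(540) = 24*sqrt(15); 2*sqrt(375) = 10*sqrt(15); sqrt(135) = 3*sqrt(15)
Combine: (-24 + 10 + 3)·sqrt(15) = -11*sqrt(15)

-11*sqrt(15)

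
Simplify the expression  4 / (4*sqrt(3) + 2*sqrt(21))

Multiply numerator and denominator by -4*sqrt(3) + 2*sqrt(21).
Denominator becomes 36; numerator becomes -16*sqrt(3) + 8*sqrt(21).

(-4*sqrt(3) + 2*sqrt(21))/9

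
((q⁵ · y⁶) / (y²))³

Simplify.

Inside the bracket: q⁵ · y⁴
Raise to the power 3: q^15 · y^12

q^15*y^12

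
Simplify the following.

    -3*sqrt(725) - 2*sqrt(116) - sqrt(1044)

-25*sqrt(29)

3*sqrt(725) = 15*sqrt(29); 2*sqrt(116) = 4*sqrt(29); sqrt(1044) = 6*sqrt(29)
Combine: (-15 - 4 - 6)·sqrt(29) = -25*sqrt(29)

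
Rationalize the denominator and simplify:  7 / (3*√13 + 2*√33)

(-21*√13 + 14*√33)/15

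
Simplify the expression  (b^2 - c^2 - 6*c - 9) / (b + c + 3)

b^2 - c^2 - 6*c - 9 factors as (b - c - 3)*(b + c + 3).

b - c - 3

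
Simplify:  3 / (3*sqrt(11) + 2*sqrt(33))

Multiply numerator and denominator by -2*sqrt(33) + 3*sqrt(11).
Denominator becomes -33; numerator becomes -6*sqrt(33) + 9*sqrt(11).

(-3*sqrt(11) + 2*sqrt(33))/11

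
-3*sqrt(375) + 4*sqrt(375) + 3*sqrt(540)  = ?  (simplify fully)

23*sqrt(15)

3*sqrt(375) = 15*sqrt(15); 4*sqrt(375) = 20*sqrt(15); 3*sqrt(540) = 18*sqrt(15)
Combine: (-15 + 20 + 18)·sqrt(15) = 23*sqrt(15)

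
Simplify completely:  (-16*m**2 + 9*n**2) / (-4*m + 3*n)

-16*m**2 + 9*n**2 factors as -(4*m - 3*n)*(4*m + 3*n).

4*m + 3*n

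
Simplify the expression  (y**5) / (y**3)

y**2

Quotient: y**2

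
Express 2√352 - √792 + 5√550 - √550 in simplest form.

2√352 = 8*√22; √792 = 6*√22; 5√550 = 25*√22; √550 = 5*√22
Combine: (8 - 6 + 25 - 5)·√22 = 22*√22

22*√22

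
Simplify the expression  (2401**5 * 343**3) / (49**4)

2401**5 = 7**20; 343**3 = 7**9; 49**4 = 7**8
Combine exponents: 7**21

7**21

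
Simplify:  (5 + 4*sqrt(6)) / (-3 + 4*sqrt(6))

(32*sqrt(6) + 111)/87

Multiply numerator and denominator by -4*sqrt(6) - 3.
Denominator becomes -87; numerator becomes -111 - 32*sqrt(6).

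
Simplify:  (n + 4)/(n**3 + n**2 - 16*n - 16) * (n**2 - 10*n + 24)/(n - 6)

Factor: n**3 + n**2 - 16*n - 16 = (n - 4)*(n + 4)*(n + 1);  n**2 - 10*n + 24 = (n - 4)*(n - 6)
Cancel the common factors (n - 6), (n + 4), (n - 4).

1/(n + 1)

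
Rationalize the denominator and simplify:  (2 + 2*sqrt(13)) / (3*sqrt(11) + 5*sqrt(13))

(-3*sqrt(143) - 3*sqrt(11) + 5*sqrt(13) + 65)/113

Multiply numerator and denominator by -3*sqrt(11) + 5*sqrt(13).
Denominator becomes 226; numerator becomes -6*sqrt(143) - 6*sqrt(11) + 10*sqrt(13) + 130.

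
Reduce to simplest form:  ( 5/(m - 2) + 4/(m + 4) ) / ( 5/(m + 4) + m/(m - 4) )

(9*m² - 24*m - 48)/(m³ + 7*m² - 38*m + 40)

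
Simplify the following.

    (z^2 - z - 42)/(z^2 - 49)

(z + 6)/(z + 7)

Factor: z^2 - z - 42 = (z - 7)*(z + 6);  z^2 - 49 = (z - 7)*(z + 7)
Cancel the common factor (z - 7).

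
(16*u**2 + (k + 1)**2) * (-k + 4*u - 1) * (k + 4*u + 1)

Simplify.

-k**4 - 4*k**3 - 6*k**2 - 4*k + 256*u**4 - 1

((4*u)+(k + 1))((4*u)-(k + 1)) = -k**2 - 2*k + 16*u**2 - 1; continue pairing.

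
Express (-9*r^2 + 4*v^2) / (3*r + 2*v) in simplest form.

-3*r + 2*v

-9*r^2 + 4*v^2 factors as -(3*r - 2*v)*(3*r + 2*v).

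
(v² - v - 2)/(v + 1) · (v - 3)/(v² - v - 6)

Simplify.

(v - 2)/(v + 2)

Factor: v² - v - 2 = (v + 1)·(v - 2);  v² - v - 6 = (v - 3)·(v + 2)
Cancel the common factors (v + 1), (v - 3).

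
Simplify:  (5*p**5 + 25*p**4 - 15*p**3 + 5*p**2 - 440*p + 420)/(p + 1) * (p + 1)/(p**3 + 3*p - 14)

Factor: 5*p**5 + 25*p**4 - 15*p**3 + 5*p**2 - 440*p + 420 = 5*(p - 1)*(p**2 + 2*p + 7)*(p + 6)*(p - 2);  p**3 + 3*p - 14 = (p - 2)*(p**2 + 2*p + 7)
Cancel the common factors (p**2 + 2*p + 7), (p + 1), (p - 2).

5*p**2 + 25*p - 30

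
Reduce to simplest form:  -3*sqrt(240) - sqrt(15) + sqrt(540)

3*sqrt(240) = 12*sqrt(15); sqrt(15) = sqrt(15); sqrt(540) = 6*sqrt(15)
Combine: (-12 - 1 + 6)·sqrt(15) = -7*sqrt(15)

-7*sqrt(15)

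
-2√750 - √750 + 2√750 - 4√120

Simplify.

-13*√30

2√750 = 10*√30; √750 = 5*√30; 2√750 = 10*√30; 4√120 = 8*√30
Combine: (-10 - 5 + 10 - 8)·√30 = -13*√30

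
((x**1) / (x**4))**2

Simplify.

Inside the bracket: (x**-3)
Raise to the power 2: (x**-6)

x**(-6)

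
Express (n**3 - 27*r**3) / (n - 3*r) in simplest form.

n**2 + 3*n*r + 9*r**2

Factor as (a-b)(a**2+ab+b**2) with a=n, b=(3*r).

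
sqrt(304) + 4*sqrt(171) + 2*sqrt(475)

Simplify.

26*sqrt(19)

sqrt(304) = 4*sqrt(19); 4*sqrt(171) = 12*sqrt(19); 2*sqrt(475) = 10*sqrt(19)
Combine: (4 + 12 + 10)·sqrt(19) = 26*sqrt(19)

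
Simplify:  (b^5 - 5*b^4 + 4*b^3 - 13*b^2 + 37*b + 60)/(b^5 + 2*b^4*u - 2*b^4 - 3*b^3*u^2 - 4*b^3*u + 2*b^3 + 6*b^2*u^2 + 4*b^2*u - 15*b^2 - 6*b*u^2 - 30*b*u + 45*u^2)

(-b^2 + 3*b + 4)/(-b^2 - 2*b*u + 3*u^2)

Factor: b^5 - 5*b^4 + 4*b^3 - 13*b^2 + 37*b + 60 = (b + 1)*(b - 4)*(b - 3)*(b^2 + b + 5);  b^5 + 2*b^4*u - 2*b^4 - 3*b^3*u^2 - 4*b^3*u + 2*b^3 + 6*b^2*u^2 + 4*b^2*u - 15*b^2 - 6*b*u^2 - 30*b*u + 45*u^2 = (b - 3)*(b - u)*(b^2 + b + 5)*(b + 3*u)
Cancel the common factors (b^2 + b + 5), (b - 3).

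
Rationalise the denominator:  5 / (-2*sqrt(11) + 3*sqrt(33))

(10*sqrt(11) + 15*sqrt(33))/253

Multiply numerator and denominator by 2*sqrt(11) + 3*sqrt(33).
Denominator becomes 253; numerator becomes 10*sqrt(11) + 15*sqrt(33).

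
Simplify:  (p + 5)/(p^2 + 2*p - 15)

Factor: p^2 + 2*p - 15 = (p - 3)*(p + 5)
Cancel the common factor (p + 5).

1/(p - 3)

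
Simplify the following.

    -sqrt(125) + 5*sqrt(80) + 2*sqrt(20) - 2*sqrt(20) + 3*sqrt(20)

sqrt(125) = 5*sqrt(5); 5*sqrt(80) = 20*sqrt(5); 2*sqrt(20) = 4*sqrt(5); 2*sqrt(20) = 4*sqrt(5); 3*sqrt(20) = 6*sqrt(5)
Combine: (-5 + 20 + 4 - 4 + 6)·sqrt(5) = 21*sqrt(5)

21*sqrt(5)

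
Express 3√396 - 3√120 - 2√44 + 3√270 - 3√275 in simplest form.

-√11 + 3*√30

3√396 = 18*√11; 3√120 = 6*√30; 2√44 = 4*√11; 3√270 = 9*√30; 3√275 = 15*√11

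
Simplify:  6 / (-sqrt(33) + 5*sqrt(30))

Multiply numerator and denominator by sqrt(33) + 5*sqrt(30).
Denominator becomes 717; numerator becomes 6*sqrt(33) + 30*sqrt(30).

(2*sqrt(33) + 10*sqrt(30))/239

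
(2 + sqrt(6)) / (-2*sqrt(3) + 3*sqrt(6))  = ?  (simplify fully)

(2*sqrt(3) + 3*sqrt(2) + 3*sqrt(6) + 9)/21

Multiply numerator and denominator by 2*sqrt(3) + 3*sqrt(6).
Denominator becomes 42; numerator becomes 4*sqrt(3) + 6*sqrt(2) + 6*sqrt(6) + 18.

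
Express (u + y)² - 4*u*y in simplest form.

Expanding gives u² - 2*u*y + y², a perfect square.

(u - y)²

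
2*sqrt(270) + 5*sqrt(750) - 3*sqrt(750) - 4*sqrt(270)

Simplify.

2*sqrt(270) = 6*sqrt(30); 5*sqrt(750) = 25*sqrt(30); 3*sqrt(750) = 15*sqrt(30); 4*sqrt(270) = 12*sqrt(30)
Combine: (6 + 25 - 15 - 12)·sqrt(30) = 4*sqrt(30)

4*sqrt(30)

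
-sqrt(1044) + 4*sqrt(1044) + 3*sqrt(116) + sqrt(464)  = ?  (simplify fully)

sqrt(1044) = 6*sqrt(29); 4*sqrt(1044) = 24*sqrt(29); 3*sqrt(116) = 6*sqrt(29); sqrt(464) = 4*sqrt(29)
Combine: (-6 + 24 + 6 + 4)·sqrt(29) = 28*sqrt(29)

28*sqrt(29)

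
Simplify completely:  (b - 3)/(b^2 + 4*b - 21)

1/(b + 7)

Factor: b^2 + 4*b - 21 = (b + 7)*(b - 3)
Cancel the common factor (b - 3).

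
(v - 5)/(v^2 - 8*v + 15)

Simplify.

1/(v - 3)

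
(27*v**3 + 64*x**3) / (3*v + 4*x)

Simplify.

Apply the sum-of-cubes factorisation and cancel (3*v + 4*x).

9*v**2 - 12*v*x + 16*x**2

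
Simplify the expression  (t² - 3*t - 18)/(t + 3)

t - 6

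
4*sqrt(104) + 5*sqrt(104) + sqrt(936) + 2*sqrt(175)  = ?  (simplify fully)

4*sqrt(104) = 8*sqrt(26); 5*sqrt(104) = 10*sqrt(26); sqrt(936) = 6*sqrt(26); 2*sqrt(175) = 10*sqrt(7)

10*sqrt(7) + 24*sqrt(26)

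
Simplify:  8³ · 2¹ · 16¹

2^14

8³ = 2^9; 2¹ = 2^1; 16¹ = 2^4
Combine exponents: 2^14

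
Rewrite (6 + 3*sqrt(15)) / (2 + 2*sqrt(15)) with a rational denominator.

(3*sqrt(15) + 39)/28

Multiply numerator and denominator by -2*sqrt(15) + 2.
Denominator becomes -56; numerator becomes -78 - 6*sqrt(15).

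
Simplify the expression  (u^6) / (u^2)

Quotient: u^4

u^4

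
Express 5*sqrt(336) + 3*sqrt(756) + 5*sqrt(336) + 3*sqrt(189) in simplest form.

5*sqrt(336) = 20*sqrt(21); 3*sqrt(756) = 18*sqrt(21); 5*sqrt(336) = 20*sqrt(21); 3*sqrt(189) = 9*sqrt(21)
Combine: (20 + 18 + 20 + 9)·sqrt(21) = 67*sqrt(21)

67*sqrt(21)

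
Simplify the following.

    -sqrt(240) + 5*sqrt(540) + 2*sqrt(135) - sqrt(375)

sqrt(240) = 4*sqrt(15); 5*sqrt(540) = 30*sqrt(15); 2*sqrt(135) = 6*sqrt(15); sqrt(375) = 5*sqrt(15)
Combine: (-4 + 30 + 6 - 5)·sqrt(15) = 27*sqrt(15)

27*sqrt(15)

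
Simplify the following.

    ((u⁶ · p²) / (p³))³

u^18/p³

Inside the bracket: u⁶ · (p^-1)
Raise to the power 3: u^18 · (p^-3)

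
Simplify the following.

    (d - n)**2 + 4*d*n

Expand the square and combine the 4*d*n term.

(d + n)**2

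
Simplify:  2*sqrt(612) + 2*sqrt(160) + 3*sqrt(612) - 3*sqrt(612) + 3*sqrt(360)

12*sqrt(17) + 26*sqrt(10)

2*sqrt(612) = 12*sqrt(17); 2*sqrt(160) = 8*sqrt(10); 3*sqrt(612) = 18*sqrt(17); 3*sqrt(612) = 18*sqrt(17); 3*sqrt(360) = 18*sqrt(10)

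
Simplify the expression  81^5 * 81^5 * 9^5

81^5 = 3^20; 81^5 = 3^20; 9^5 = 3^10
Combine exponents: 3^50

3^50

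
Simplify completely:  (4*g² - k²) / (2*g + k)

2*g - k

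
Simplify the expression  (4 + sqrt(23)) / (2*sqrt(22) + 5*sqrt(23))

(-2*sqrt(506) - 8*sqrt(22) + 20*sqrt(23) + 115)/487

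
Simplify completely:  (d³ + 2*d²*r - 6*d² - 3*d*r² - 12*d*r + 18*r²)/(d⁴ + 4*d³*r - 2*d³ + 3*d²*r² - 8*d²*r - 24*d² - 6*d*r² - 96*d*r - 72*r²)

Factor: d³ + 2*d²*r - 6*d² - 3*d*r² - 12*d*r + 18*r² = (d + 3*r)·(d - r)·(d - 6);  d⁴ + 4*d³*r - 2*d³ + 3*d²*r² - 8*d²*r - 24*d² - 6*d*r² - 96*d*r - 72*r² = (d + 4)·(d + 3*r)·(d - 6)·(d + r)
Cancel the common factors (d - 6), (d + 3*r).

(d - r)/(d² + d*r + 4*d + 4*r)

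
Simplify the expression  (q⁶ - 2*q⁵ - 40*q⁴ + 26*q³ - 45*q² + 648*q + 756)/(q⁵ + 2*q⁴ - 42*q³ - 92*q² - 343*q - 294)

Factor: q⁶ - 2*q⁵ - 40*q⁴ + 26*q³ - 45*q² + 648*q + 756 = (q² + q + 6)·(q + 6)·(q + 1)·(q - 7)·(q - 3);  q⁵ + 2*q⁴ - 42*q³ - 92*q² - 343*q - 294 = (q² + q + 6)·(q + 7)·(q - 7)·(q + 1)
Cancel the common factors (q² + q + 6), (q - 7), (q + 1).

(q² + 3*q - 18)/(q + 7)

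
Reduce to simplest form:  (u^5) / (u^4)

Quotient: u^1

u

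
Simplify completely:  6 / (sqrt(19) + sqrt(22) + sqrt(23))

Group as (sqrt(19) + sqrt(23)) + sqrt(22); multiply by (sqrt(19) + sqrt(23)) - sqrt(22), then rationalise the remaining surd.

(-3*sqrt(9614) + 27*sqrt(23) + 30*sqrt(22) + 39*sqrt(19))/337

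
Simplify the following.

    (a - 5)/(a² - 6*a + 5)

1/(a - 1)

Factor: a² - 6*a + 5 = (a - 1)·(a - 5)
Cancel the common factor (a - 5).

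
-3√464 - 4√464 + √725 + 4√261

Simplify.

3√464 = 12*√29; 4√464 = 16*√29; √725 = 5*√29; 4√261 = 12*√29
Combine: (-12 - 16 + 5 + 12)·√29 = -11*√29

-11*√29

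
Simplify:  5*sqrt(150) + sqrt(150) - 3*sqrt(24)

24*sqrt(6)

5*sqrt(150) = 25*sqrt(6); sqrt(150) = 5*sqrt(6); 3*sqrt(24) = 6*sqrt(6)
Combine: (25 + 5 - 6)·sqrt(6) = 24*sqrt(6)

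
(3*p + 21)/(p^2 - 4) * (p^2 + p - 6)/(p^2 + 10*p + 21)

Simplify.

Factor: 3*p + 21 = 3*(p + 7);  p^2 - 4 = (p + 2)*(p - 2);  p^2 + p - 6 = (p - 2)*(p + 3);  p^2 + 10*p + 21 = (p + 7)*(p + 3)
Cancel the common factors (p - 2), (p + 3), (p + 7).

3/(p + 2)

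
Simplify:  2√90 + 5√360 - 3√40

30*√10

2√90 = 6*√10; 5√360 = 30*√10; 3√40 = 6*√10
Combine: (6 + 30 - 6)·√10 = 30*√10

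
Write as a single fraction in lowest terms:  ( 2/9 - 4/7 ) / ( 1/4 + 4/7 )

Numerator: 2/9 - 4/7 = -22/63
Denominator: 1/4 + 4/7 = 23/28
Divide: (-22/63) · (28/23) = -88/207

-88/207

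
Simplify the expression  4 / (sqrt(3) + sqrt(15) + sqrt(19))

(-24*sqrt(95) - 4*sqrt(19) + 28*sqrt(15) + 124*sqrt(3))/179

Group as (sqrt(3) + sqrt(15)) + sqrt(19); multiply by (sqrt(3) + sqrt(15)) - sqrt(19), then rationalise the remaining surd.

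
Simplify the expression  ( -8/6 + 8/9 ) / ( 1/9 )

Numerator: -8/6 + 8/9 = -4/9
Denominator: 1/9 = 1/9
Divide: (-4/9) · (9) = -4

-4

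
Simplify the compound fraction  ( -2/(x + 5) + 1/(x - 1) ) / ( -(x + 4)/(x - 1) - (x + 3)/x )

Numerator: -2/(x + 5) + 1/(x - 1) = (-x + 7)/(x^2 + 4*x - 5)
Denominator: -(x + 4)/(x - 1) - (x + 3)/x = (-2*x^2 - 6*x + 3)/(x^2 - x)
Divide: ((-x + 7)/(x^2 + 4*x - 5)) · ((x^2 - x)/(-2*x^2 - 6*x + 3)) = (x^2 - 7*x)/(2*x^3 + 16*x^2 + 27*x - 15)

(x^2 - 7*x)/(2*x^3 + 16*x^2 + 27*x - 15)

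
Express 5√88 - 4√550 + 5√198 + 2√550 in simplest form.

5√88 = 10*√22; 4√550 = 20*√22; 5√198 = 15*√22; 2√550 = 10*√22
Combine: (10 - 20 + 15 + 10)·√22 = 15*√22

15*√22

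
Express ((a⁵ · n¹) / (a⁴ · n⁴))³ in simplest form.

Inside the bracket: a¹ · (n^-3)
Raise to the power 3: a³ · (n^-9)

a³/n⁹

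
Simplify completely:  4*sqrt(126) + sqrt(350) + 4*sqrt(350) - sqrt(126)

34*sqrt(14)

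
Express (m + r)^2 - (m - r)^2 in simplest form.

Only the odd-power cross terms survive.

4*m*r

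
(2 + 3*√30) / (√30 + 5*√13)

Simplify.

Multiply numerator and denominator by -5*√13 + √30.
Denominator becomes -295; numerator becomes -15*√390 - 10*√13 + 2*√30 + 90.

(-90 - 2*√30 + 10*√13 + 15*√390)/295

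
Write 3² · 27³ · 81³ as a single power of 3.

3^23

3² = 3^2; 27³ = 3^9; 81³ = 3^12
Combine exponents: 3^23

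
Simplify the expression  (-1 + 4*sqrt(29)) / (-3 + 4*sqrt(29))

(8*sqrt(29) + 461)/455

Multiply numerator and denominator by -4*sqrt(29) - 3.
Denominator becomes -455; numerator becomes -461 - 8*sqrt(29).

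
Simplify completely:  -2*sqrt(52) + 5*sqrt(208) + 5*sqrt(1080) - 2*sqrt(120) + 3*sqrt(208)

28*sqrt(13) + 26*sqrt(30)

2*sqrt(52) = 4*sqrt(13); 5*sqrt(208) = 20*sqrt(13); 5*sqrt(1080) = 30*sqrt(30); 2*sqrt(120) = 4*sqrt(30); 3*sqrt(208) = 12*sqrt(13)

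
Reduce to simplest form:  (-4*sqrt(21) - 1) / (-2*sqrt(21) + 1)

Multiply numerator and denominator by 1 + 2*sqrt(21).
Denominator becomes -83; numerator becomes -169 - 6*sqrt(21).

(6*sqrt(21) + 169)/83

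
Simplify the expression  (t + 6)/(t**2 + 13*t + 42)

1/(t + 7)

Factor: t**2 + 13*t + 42 = (t + 6)*(t + 7)
Cancel the common factor (t + 6).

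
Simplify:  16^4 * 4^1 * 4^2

2^22

16^4 = 2^16; 4^1 = 2^2; 4^2 = 2^4
Combine exponents: 2^22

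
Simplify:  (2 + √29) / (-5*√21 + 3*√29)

(-5*√609 - 87 - 10*√21 - 6*√29)/264

Multiply numerator and denominator by 3*√29 + 5*√21.
Denominator becomes -264; numerator becomes 6*√29 + 10*√21 + 87 + 5*√609.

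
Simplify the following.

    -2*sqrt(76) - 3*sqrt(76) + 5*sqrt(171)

2*sqrt(76) = 4*sqrt(19); 3*sqrt(76) = 6*sqrt(19); 5*sqrt(171) = 15*sqrt(19)
Combine: (-4 - 6 + 15)·sqrt(19) = 5*sqrt(19)

5*sqrt(19)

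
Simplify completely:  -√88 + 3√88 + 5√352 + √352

28*√22

√88 = 2*√22; 3√88 = 6*√22; 5√352 = 20*√22; √352 = 4*√22
Combine: (-2 + 6 + 20 + 4)·√22 = 28*√22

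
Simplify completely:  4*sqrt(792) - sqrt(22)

23*sqrt(22)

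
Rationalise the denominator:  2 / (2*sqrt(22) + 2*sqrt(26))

(-sqrt(22) + sqrt(26))/4

Multiply numerator and denominator by -2*sqrt(22) + 2*sqrt(26).
Denominator becomes 16; numerator becomes -4*sqrt(22) + 4*sqrt(26).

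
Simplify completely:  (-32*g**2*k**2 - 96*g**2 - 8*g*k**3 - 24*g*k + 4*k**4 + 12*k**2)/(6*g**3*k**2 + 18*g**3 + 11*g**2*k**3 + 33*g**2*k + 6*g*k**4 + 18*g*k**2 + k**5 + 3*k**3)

(-16*g + 4*k)/(3*g**2 + 4*g*k + k**2)

Factor: -32*g**2*k**2 - 96*g**2 - 8*g*k**3 - 24*g*k + 4*k**4 + 12*k**2 = 4*(2*g + k)*(-4*g + k)*(k**2 + 3);  6*g**3*k**2 + 18*g**3 + 11*g**2*k**3 + 33*g**2*k + 6*g*k**4 + 18*g*k**2 + k**5 + 3*k**3 = (2*g + k)*(k**2 + 3)*(3*g + k)*(g + k)
Cancel the common factors (k**2 + 3), (2*g + k).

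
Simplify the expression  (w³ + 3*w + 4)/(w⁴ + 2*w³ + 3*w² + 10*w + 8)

Factor: w³ + 3*w + 4 = (w + 1)·(w² - w + 4);  w⁴ + 2*w³ + 3*w² + 10*w + 8 = (w + 1)·(w + 2)·(w² - w + 4)
Cancel the common factors (w² - w + 4), (w + 1).

1/(w + 2)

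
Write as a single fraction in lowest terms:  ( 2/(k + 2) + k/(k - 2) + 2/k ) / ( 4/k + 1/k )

Numerator: 2/(k + 2) + k/(k - 2) + 2/k = (k³ + 6*k² - 4*k - 8)/(k³ - 4*k)
Denominator: 4/k + 1/k = 5/k
Divide: ((k³ + 6*k² - 4*k - 8)/(k³ - 4*k)) · (k/5) = (k³ + 6*k² - 4*k - 8)/(5*k² - 20)

(k³ + 6*k² - 4*k - 8)/(5*k² - 20)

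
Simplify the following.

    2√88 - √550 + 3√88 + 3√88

2√88 = 4*√22; √550 = 5*√22; 3√88 = 6*√22; 3√88 = 6*√22
Combine: (4 - 5 + 6 + 6)·√22 = 11*√22

11*√22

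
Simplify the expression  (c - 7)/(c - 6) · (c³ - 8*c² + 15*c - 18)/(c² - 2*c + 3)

Factor: c³ - 8*c² + 15*c - 18 = (c² - 2*c + 3)·(c - 6)
Cancel the common factors (c² - 2*c + 3), (c - 6).

c - 7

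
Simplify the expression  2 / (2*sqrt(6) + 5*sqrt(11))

Multiply numerator and denominator by -5*sqrt(11) + 2*sqrt(6).
Denominator becomes -251; numerator becomes -10*sqrt(11) + 4*sqrt(6).

(-4*sqrt(6) + 10*sqrt(11))/251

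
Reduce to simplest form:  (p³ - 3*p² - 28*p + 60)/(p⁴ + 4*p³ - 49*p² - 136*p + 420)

Factor: p³ - 3*p² - 28*p + 60 = (p + 5)·(p - 6)·(p - 2);  p⁴ + 4*p³ - 49*p² - 136*p + 420 = (p - 6)·(p + 5)·(p - 2)·(p + 7)
Cancel the common factors (p - 6), (p - 2), (p + 5).

1/(p + 7)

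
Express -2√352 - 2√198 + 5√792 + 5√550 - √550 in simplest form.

2√352 = 8*√22; 2√198 = 6*√22; 5√792 = 30*√22; 5√550 = 25*√22; √550 = 5*√22
Combine: (-8 - 6 + 30 + 25 - 5)·√22 = 36*√22

36*√22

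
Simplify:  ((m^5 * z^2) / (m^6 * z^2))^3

m^(-3)

Inside the bracket: (m^-1)
Raise to the power 3: (m^-3)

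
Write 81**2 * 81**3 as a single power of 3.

3**20

81**2 = 3**8; 81**3 = 3**12
Combine exponents: 3**20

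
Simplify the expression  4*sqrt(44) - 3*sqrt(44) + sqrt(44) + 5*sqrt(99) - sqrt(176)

15*sqrt(11)

4*sqrt(44) = 8*sqrt(11); 3*sqrt(44) = 6*sqrt(11); sqrt(44) = 2*sqrt(11); 5*sqrt(99) = 15*sqrt(11); sqrt(176) = 4*sqrt(11)
Combine: (8 - 6 + 2 + 15 - 4)·sqrt(11) = 15*sqrt(11)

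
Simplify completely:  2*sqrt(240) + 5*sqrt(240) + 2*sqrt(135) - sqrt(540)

2*sqrt(240) = 8*sqrt(15); 5*sqrt(240) = 20*sqrt(15); 2*sqrt(135) = 6*sqrt(15); sqrt(540) = 6*sqrt(15)
Combine: (8 + 20 + 6 - 6)·sqrt(15) = 28*sqrt(15)

28*sqrt(15)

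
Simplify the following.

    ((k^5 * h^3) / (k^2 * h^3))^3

Inside the bracket: k^3
Raise to the power 3: k^9

k^9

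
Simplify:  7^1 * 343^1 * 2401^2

7^12

7^1 = 7^1; 343^1 = 7^3; 2401^2 = 7^8
Combine exponents: 7^12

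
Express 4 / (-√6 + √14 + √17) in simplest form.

(-100*√6 + 12*√17 + 36*√14 + 16*√357)/327

Group as (√14 + √17) - √6; multiply by (√14 + √17) + √6, then rationalise the remaining surd.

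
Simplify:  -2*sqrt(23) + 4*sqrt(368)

14*sqrt(23)

2*sqrt(23) = 2*sqrt(23); 4*sqrt(368) = 16*sqrt(23)
Combine: (-2 + 16)·sqrt(23) = 14*sqrt(23)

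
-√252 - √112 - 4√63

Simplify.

√252 = 6*√7; √112 = 4*√7; 4√63 = 12*√7
Combine: (-6 - 4 - 12)·√7 = -22*√7

-22*√7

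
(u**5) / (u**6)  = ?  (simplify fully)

1/u

Quotient: (u**-1)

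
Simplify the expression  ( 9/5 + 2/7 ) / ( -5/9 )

-657/175

Numerator: 9/5 + 2/7 = 73/35
Denominator: -5/9 = -5/9
Divide: (73/35) · (-9/5) = -657/175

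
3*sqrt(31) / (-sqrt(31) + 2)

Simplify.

Multiply numerator and denominator by 2 + sqrt(31).
Denominator becomes -27; numerator becomes 6*sqrt(31) + 93.

(-31 - 2*sqrt(31))/9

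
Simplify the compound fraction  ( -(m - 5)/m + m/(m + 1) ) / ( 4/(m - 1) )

Numerator: -(m - 5)/m + m/(m + 1) = (4*m + 5)/(m**2 + m)
Denominator: 4/(m - 1) = 4/(m - 1)
Divide: ((4*m + 5)/(m**2 + m)) · (m/4 - 1/4) = (4*m**2 + m - 5)/(4*m**2 + 4*m)

(4*m**2 + m - 5)/(4*m**2 + 4*m)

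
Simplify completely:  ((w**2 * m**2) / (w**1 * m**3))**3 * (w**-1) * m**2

w**2/m

Inside the bracket: w**1 * (m**-1)
Raise to the power 3: w**3 * (m**-3)
Multiply by (w**-1) * m**2: add exponents.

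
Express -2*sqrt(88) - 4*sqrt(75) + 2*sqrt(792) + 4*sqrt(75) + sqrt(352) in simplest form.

12*sqrt(22)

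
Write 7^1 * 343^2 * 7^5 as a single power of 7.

7^1 = 7^1; 343^2 = 7^6; 7^5 = 7^5
Combine exponents: 7^12

7^12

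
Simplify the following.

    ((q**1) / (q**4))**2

q**(-6)

Inside the bracket: (q**-3)
Raise to the power 2: (q**-6)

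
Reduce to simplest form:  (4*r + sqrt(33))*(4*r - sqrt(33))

16*r**2 - 33

Product of conjugates: (P+Q)(P-Q) = P**2 - Q**2.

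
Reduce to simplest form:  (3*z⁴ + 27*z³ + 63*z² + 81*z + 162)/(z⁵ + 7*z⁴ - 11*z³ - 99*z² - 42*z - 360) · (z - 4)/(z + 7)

Factor: 3*z⁴ + 27*z³ + 63*z² + 81*z + 162 = 3·(z + 3)·(z² + 3)·(z + 6);  z⁵ + 7*z⁴ - 11*z³ - 99*z² - 42*z - 360 = (z + 6)·(z + 5)·(z² + 3)·(z - 4)
Cancel the common factors (z² + 3), (z + 6), (z - 4).

(3*z + 9)/(z² + 12*z + 35)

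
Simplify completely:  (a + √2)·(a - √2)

a² - 2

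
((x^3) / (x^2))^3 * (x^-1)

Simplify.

Inside the bracket: x^1
Raise to the power 3: x^3
Multiply by (x^-1): add exponents.

x^2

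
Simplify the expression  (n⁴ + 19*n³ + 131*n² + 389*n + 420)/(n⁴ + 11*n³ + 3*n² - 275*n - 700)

Factor: n⁴ + 19*n³ + 131*n² + 389*n + 420 = (n + 4)·(n + 3)·(n + 7)·(n + 5);  n⁴ + 11*n³ + 3*n² - 275*n - 700 = (n - 5)·(n + 7)·(n + 5)·(n + 4)
Cancel the common factors (n + 4), (n + 7), (n + 5).

(n + 3)/(n - 5)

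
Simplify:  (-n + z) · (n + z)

-n² + z²

Pair the conjugate factors: (z+n)(z-n) = -n² + z².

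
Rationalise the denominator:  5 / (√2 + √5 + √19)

Group as (√2 + √19) + √5; multiply by (√2 + √19) - √5, then rationalise the remaining surd.

(-40*√5 - 55*√2 + 5*√190 + 30*√19)/52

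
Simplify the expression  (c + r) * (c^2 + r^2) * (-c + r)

Pair the conjugate factors: (r+c)(r-c) = -c^2 + r^2, then repeat with the next factor.

-c^4 + r^4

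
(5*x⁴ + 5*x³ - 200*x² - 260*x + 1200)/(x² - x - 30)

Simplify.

Factor: 5*x⁴ + 5*x³ - 200*x² - 260*x + 1200 = 5·(x - 6)·(x + 4)·(x - 2)·(x + 5);  x² - x - 30 = (x - 6)·(x + 5)
Cancel the common factors (x + 5), (x - 6).

5*x² + 10*x - 40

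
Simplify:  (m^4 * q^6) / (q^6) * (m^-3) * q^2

Quotient: m^4
Multiply by (m^-3) * q^2: add exponents.

m*q^2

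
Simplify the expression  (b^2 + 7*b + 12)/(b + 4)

b + 3

Factor: b^2 + 7*b + 12 = (b + 4)*(b + 3)
Cancel the common factor (b + 4).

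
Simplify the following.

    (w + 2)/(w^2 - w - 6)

Factor: w^2 - w - 6 = (w - 3)*(w + 2)
Cancel the common factor (w + 2).

1/(w - 3)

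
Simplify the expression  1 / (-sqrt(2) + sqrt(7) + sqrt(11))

Group as (sqrt(7) + sqrt(11)) - sqrt(2); multiply by (sqrt(7) + sqrt(11)) + sqrt(2), then rationalise the remaining surd.

(-8*sqrt(2) - sqrt(11) + 3*sqrt(7) + sqrt(154))/26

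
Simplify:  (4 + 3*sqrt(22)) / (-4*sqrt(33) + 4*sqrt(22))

(-33*sqrt(6) - 66 - 4*sqrt(33) - 4*sqrt(22))/44

Multiply numerator and denominator by 4*sqrt(22) + 4*sqrt(33).
Denominator becomes -176; numerator becomes 16*sqrt(22) + 16*sqrt(33) + 264 + 132*sqrt(6).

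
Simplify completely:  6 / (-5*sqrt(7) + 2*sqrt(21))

Multiply numerator and denominator by 2*sqrt(21) + 5*sqrt(7).
Denominator becomes -91; numerator becomes 12*sqrt(21) + 30*sqrt(7).

(-30*sqrt(7) - 12*sqrt(21))/91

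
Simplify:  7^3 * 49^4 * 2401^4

7^27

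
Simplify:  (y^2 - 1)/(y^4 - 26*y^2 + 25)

Factor: y^2 - 1 = (y - 1)*(y + 1);  y^4 - 26*y^2 + 25 = (y - 5)*(y + 1)*(y + 5)*(y - 1)
Cancel the common factors (y + 1), (y - 1).

1/(y^2 - 25)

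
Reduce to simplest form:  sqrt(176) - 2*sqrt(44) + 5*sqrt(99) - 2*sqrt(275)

sqrt(176) = 4*sqrt(11); 2*sqrt(44) = 4*sqrt(11); 5*sqrt(99) = 15*sqrt(11); 2*sqrt(275) = 10*sqrt(11)
Combine: (4 - 4 + 15 - 10)·sqrt(11) = 5*sqrt(11)

5*sqrt(11)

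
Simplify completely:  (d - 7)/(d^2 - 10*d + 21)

1/(d - 3)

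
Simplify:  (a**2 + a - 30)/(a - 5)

Factor: a**2 + a - 30 = (a + 6)*(a - 5)
Cancel the common factor (a - 5).

a + 6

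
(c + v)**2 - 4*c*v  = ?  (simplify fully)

(c - v)**2

Expand the square and combine the 4*c*v term.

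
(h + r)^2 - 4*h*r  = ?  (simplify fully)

(h - r)^2

Expanding gives h^2 - 2*h*r + r^2, a perfect square.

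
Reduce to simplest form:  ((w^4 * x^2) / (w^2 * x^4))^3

w^6/x^6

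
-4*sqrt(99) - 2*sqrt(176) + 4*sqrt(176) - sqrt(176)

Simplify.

4*sqrt(99) = 12*sqrt(11); 2*sqrt(176) = 8*sqrt(11); 4*sqrt(176) = 16*sqrt(11); sqrt(176) = 4*sqrt(11)
Combine: (-12 - 8 + 16 - 4)·sqrt(11) = -8*sqrt(11)

-8*sqrt(11)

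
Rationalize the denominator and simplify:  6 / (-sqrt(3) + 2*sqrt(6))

(2*sqrt(3) + 4*sqrt(6))/7

Multiply numerator and denominator by sqrt(3) + 2*sqrt(6).
Denominator becomes 21; numerator becomes 6*sqrt(3) + 12*sqrt(6).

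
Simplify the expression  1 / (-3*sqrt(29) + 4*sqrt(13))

(-3*sqrt(29) - 4*sqrt(13))/53

Multiply numerator and denominator by 4*sqrt(13) + 3*sqrt(29).
Denominator becomes -53; numerator becomes 4*sqrt(13) + 3*sqrt(29).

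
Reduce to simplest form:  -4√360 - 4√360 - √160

-52*√10

4√360 = 24*√10; 4√360 = 24*√10; √160 = 4*√10
Combine: (-24 - 24 - 4)·√10 = -52*√10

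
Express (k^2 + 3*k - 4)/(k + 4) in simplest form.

Factor: k^2 + 3*k - 4 = (k + 4)*(k - 1)
Cancel the common factor (k + 4).

k - 1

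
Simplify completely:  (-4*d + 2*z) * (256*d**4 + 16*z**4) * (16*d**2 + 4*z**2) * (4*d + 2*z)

-65536*d**8 + 256*z**8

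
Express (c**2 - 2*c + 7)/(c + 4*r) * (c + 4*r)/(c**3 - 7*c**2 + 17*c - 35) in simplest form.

1/(c - 5)

Factor: c**3 - 7*c**2 + 17*c - 35 = (c - 5)*(c**2 - 2*c + 7)
Cancel the common factors (c**2 - 2*c + 7), (c + 4*r).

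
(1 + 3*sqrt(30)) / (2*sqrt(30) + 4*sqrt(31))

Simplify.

(-90 - sqrt(30) + 2*sqrt(31) + 6*sqrt(930))/188

Multiply numerator and denominator by -4*sqrt(31) + 2*sqrt(30).
Denominator becomes -376; numerator becomes -12*sqrt(930) - 4*sqrt(31) + 2*sqrt(30) + 180.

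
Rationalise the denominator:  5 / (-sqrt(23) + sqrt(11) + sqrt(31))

(-95*sqrt(23) + 15*sqrt(31) + 215*sqrt(11) + 10*sqrt(7843))/1003

Group as (sqrt(11) + sqrt(31)) - sqrt(23); multiply by (sqrt(11) + sqrt(31)) + sqrt(23), then rationalise the remaining surd.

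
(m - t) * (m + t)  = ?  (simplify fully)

(m+t)(m-t) = m^2 - t^2.

m^2 - t^2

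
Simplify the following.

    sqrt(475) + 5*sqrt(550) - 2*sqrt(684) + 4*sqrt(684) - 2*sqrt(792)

sqrt(475) = 5*sqrt(19); 5*sqrt(550) = 25*sqrt(22); 2*sqrt(684) = 12*sqrt(19); 4*sqrt(684) = 24*sqrt(19); 2*sqrt(792) = 12*sqrt(22)

13*sqrt(22) + 17*sqrt(19)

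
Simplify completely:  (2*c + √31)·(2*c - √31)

4*c² - 31

(2*c)^2 - (√31)^2 = 4*c² - 31.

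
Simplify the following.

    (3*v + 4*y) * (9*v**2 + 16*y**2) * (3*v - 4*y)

Pair the conjugate factors: ((3*v)+(4*y))((3*v)-(4*y)) = 9*v**2 - 16*y**2, then repeat with the next factor.

81*v**4 - 256*y**4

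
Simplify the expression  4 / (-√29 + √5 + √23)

Group as (√5 + √23) - √29; multiply by (√5 + √23) + √29, then rationalise the remaining surd.

(4*√29 + 44*√23 + 188*√5 + 8*√3335)/459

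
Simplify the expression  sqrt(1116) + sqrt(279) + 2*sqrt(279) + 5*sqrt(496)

35*sqrt(31)

sqrt(1116) = 6*sqrt(31); sqrt(279) = 3*sqrt(31); 2*sqrt(279) = 6*sqrt(31); 5*sqrt(496) = 20*sqrt(31)
Combine: (6 + 3 + 6 + 20)·sqrt(31) = 35*sqrt(31)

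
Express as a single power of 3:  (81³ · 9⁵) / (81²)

3^14

81³ = 3^12; 9⁵ = 3^10; 81² = 3^8
Combine exponents: 3^14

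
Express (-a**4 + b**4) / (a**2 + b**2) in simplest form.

-a**2 + b**2

-a**4 + b**4 factors as -(a - b)*(a + b)*(a**2 + b**2).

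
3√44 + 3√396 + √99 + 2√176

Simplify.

3√44 = 6*√11; 3√396 = 18*√11; √99 = 3*√11; 2√176 = 8*√11
Combine: (6 + 18 + 3 + 8)·√11 = 35*√11

35*√11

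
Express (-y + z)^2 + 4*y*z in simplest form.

(y + z)^2

Expanding gives y^2 + 2*y*z + z^2, a perfect square.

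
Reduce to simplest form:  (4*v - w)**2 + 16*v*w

Expanding gives 16*v**2 + 8*v*w + w**2, a perfect square.

(4*v + w)**2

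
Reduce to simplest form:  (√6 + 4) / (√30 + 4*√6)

Multiply numerator and denominator by -√30 + 4*√6.
Denominator becomes 66; numerator becomes -4*√30 - 6*√5 + 24 + 16*√6.

(-2*√30 - 3*√5 + 12 + 8*√6)/33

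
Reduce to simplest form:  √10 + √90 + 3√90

√10 = √10; √90 = 3*√10; 3√90 = 9*√10
Combine: (1 + 3 + 9)·√10 = 13*√10

13*√10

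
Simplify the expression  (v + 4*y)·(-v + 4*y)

Product of conjugates: (P+Q)(P-Q) = P^2 - Q^2.

-v² + 16*y²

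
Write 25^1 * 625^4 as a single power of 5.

5^18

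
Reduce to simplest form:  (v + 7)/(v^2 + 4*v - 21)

1/(v - 3)

Factor: v^2 + 4*v - 21 = (v + 7)*(v - 3)
Cancel the common factor (v + 7).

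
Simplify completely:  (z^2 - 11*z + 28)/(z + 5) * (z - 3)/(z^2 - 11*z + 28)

(z - 3)/(z + 5)

Factor: z^2 - 11*z + 28 = (z - 7)*(z - 4);  z^2 - 11*z + 28 = (z - 4)*(z - 7)
Cancel the common factors (z - 7), (z - 4).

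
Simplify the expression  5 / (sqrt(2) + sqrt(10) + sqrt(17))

Group as (sqrt(2) + sqrt(10)) + sqrt(17); multiply by (sqrt(2) + sqrt(10)) - sqrt(17), then rationalise the remaining surd.

(-4*sqrt(85) - 5*sqrt(17) + 9*sqrt(10) + 25*sqrt(2))/11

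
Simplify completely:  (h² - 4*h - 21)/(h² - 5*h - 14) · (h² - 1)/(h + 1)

(h² + 2*h - 3)/(h + 2)

Factor: h² - 4*h - 21 = (h - 7)·(h + 3);  h² - 5*h - 14 = (h - 7)·(h + 2);  h² - 1 = (h - 1)·(h + 1)
Cancel the common factors (h - 7), (h + 1).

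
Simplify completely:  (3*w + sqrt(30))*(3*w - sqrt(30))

9*w**2 - 30

(3*w)**2 - (sqrt(30))**2 = 9*w**2 - 30.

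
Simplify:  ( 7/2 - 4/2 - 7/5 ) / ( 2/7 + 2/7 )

7/40

Numerator: 7/2 - 4/2 - 7/5 = 1/10
Denominator: 2/7 + 2/7 = 4/7
Divide: (1/10) · (7/4) = 7/40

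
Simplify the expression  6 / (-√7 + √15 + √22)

Group as (√15 + √22) - √7; multiply by (√15 + √22) + √7, then rationalise the remaining surd.

(-15*√7 + 7*√15 + √2310)/35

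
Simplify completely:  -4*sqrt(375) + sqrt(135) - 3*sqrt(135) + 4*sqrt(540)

-2*sqrt(15)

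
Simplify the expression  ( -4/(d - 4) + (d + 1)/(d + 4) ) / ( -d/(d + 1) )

(-d³ + 6*d² + 27*d + 20)/(d³ - 16*d)

Numerator: -4/(d - 4) + (d + 1)/(d + 4) = (d² - 7*d - 20)/(d² - 16)
Denominator: -d/(d + 1) = -d/(d + 1)
Divide: ((d² - 7*d - 20)/(d² - 16)) · (-(d + 1)/d) = (-d³ + 6*d² + 27*d + 20)/(d³ - 16*d)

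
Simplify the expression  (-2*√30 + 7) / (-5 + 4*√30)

(-205 + 18*√30)/455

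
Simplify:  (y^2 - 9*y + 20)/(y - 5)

Factor: y^2 - 9*y + 20 = (y - 4)*(y - 5)
Cancel the common factor (y - 5).

y - 4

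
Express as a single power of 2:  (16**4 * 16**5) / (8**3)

16**4 = 2**16; 16**5 = 2**20; 8**3 = 2**9
Combine exponents: 2**27

2**27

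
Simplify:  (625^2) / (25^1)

5^6

625^2 = 5^8; 25^1 = 5^2
Combine exponents: 5^6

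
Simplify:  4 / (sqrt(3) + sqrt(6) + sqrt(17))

Group as (sqrt(6) + sqrt(17)) + sqrt(3); multiply by (sqrt(6) + sqrt(17)) - sqrt(3), then rationalise the remaining surd.

-3*sqrt(34) - 4*sqrt(17) + 7*sqrt(6) + 10*sqrt(3)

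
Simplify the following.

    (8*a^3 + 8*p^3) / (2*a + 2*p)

Factor as (a+b)(a^2-ab+b^2) with a=(2*p), b=(2*a).

4*a^2 - 4*a*p + 4*p^2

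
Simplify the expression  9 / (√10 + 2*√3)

Multiply numerator and denominator by -√10 + 2*√3.
Denominator becomes 2; numerator becomes -9*√10 + 18*√3.

(-9*√10 + 18*√3)/2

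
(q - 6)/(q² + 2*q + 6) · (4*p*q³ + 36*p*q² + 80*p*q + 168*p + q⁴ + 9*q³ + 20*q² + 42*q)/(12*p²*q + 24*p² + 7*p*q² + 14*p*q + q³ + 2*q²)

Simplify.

(q² + q - 42)/(3*p*q + 6*p + q² + 2*q)

Factor: 4*p*q³ + 36*p*q² + 80*p*q + 168*p + q⁴ + 9*q³ + 20*q² + 42*q = (4*p + q)·(q² + 2*q + 6)·(q + 7);  12*p²*q + 24*p² + 7*p*q² + 14*p*q + q³ + 2*q² = (q + 2)·(4*p + q)·(3*p + q)
Cancel the common factors (q² + 2*q + 6), (4*p + q).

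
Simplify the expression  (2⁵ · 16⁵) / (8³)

2^16

2⁵ = 2^5; 16⁵ = 2^20; 8³ = 2^9
Combine exponents: 2^16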